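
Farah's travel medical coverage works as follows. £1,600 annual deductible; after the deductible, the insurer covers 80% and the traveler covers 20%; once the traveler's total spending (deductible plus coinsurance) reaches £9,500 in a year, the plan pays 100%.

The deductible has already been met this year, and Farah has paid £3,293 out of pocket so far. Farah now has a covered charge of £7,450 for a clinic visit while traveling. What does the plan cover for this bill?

With the deductible met, the entire £7,450 is subject to coinsurance.
Traveler's 20% share of £7,450 is £1,490.
Cumulative spending £3,293 + £1,490 = £4,783 stays under the £9,500 maximum.
Insurer pays the balance: £7,450 − £1,490 = £5,960.

£5,960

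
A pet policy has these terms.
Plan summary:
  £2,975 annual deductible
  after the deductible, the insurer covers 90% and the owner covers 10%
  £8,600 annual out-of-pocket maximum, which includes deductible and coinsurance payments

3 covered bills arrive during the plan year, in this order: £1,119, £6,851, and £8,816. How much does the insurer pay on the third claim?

#1 (£1,119): all of it applies to the deductible. Owner pays £1,119; OOP now £1,119. Insurer: £1,119 − £1,119 = £0.
#2 (£6,851): £1,856 finishes the deductible; £4,995 goes to coinsurance; owner's 10% is £499.50. Owner pays £2,355.50; OOP now £3,474.50. Plan pays £6,851 − £2,355.50 = £4,495.50.
#3 (£8,816): deductible met; 10% of £8,816 = £881.60. Cost to owner: £881.60. OOP to date £4,356.10. Insurer: £8,816 − £881.60 = £7,934.40.

£7,934.40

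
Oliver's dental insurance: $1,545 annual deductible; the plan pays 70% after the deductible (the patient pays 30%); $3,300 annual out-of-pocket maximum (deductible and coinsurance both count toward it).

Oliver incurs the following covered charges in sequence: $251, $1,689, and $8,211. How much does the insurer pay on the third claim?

$6,574.50

#1 ($251): entire amount goes to the deductible. Cost to patient: $251. OOP to date $251. Plan pays $251 − $251 = $0.
#2 ($1,689): $1,294 to deductible, leaving $395; 30% of $395 = $118.50. Patient owes $1,412.50 (running OOP $1,663.50). Insurer: $1,689 − $1,412.50 = $276.50.
#3 ($8,211): deductible met; 30% of $8,211 = $2,463.30. Adding that to $1,663.50 gives $4,126.80, past the $3,300 cap; patient pays only $3,300 − $1,663.50 = $1,636.50. Plan pays $8,211 − $1,636.50 = $6,574.50.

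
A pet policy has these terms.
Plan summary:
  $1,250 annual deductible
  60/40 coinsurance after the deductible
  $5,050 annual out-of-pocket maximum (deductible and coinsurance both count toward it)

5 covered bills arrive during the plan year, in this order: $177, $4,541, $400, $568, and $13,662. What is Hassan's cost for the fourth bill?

$227.20

Claim 1 — $177: all of it applies to the deductible. Owner pays $177; OOP now $177.
Claim 2 — $4,541: deductible takes $1,073, $3,468 remains; owner's 40% is $1,387.20. Owner owes $2,460.20 (running OOP $2,637.20).
Claim 3 — $400: 40% coinsurance on $400 = $160. Cost to owner: $160. OOP to date $2,797.20.
Claim 4 — $568: 40% coinsurance on $568 = $227.20. Owner owes $227.20 (running OOP $3,024.40).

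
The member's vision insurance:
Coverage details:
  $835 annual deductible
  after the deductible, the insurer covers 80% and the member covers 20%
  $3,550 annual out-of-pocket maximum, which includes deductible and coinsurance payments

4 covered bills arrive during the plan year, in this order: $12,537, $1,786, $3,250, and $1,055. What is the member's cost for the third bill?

Claim 1 — $12,537: deductible takes $835, $11,702 remains; coinsurance $11,702 × 20% = $2,340.40. Member pays $3,175.40; OOP now $3,175.40.
Claim 2 — $1,786: deductible met; 20% of $1,786 = $357.20. Cost to member: $357.20. OOP to date $3,532.60.
Claim 3 — $3,250: deductible already satisfied, so member's share is 20% × $3,250 = $650. That would push OOP to $4,182.60, over the $3,550 cap, so member pays $3,550 − $3,532.60 = $17.40.

$17.40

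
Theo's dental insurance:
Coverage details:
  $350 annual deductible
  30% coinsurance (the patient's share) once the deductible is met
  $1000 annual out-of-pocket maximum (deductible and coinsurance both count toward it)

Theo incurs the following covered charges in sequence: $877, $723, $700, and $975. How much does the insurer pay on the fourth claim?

Claim 1 — $877: $350 to deductible, leaving $527; 30% of $527 = $158.10. Patient owes $508.10 (running OOP $508.10). Insurer: $877 − $508.10 = $368.90.
Claim 2 — $723: 30% coinsurance on $723 = $216.90. Patient owes $216.90 (running OOP $725). Plan pays $723 − $216.90 = $506.10.
Claim 3 — $700: deductible already satisfied, so patient's share is 30% × $700 = $210. Patient owes $210 (running OOP $935). Plan pays $700 − $210 = $490.
Claim 4 — $975: 30% coinsurance on $975 = $292.50. Adding that to $935 gives $1227.50, past the $1000 cap; patient pays only $1000 − $935 = $65. Insurer: $975 − $65 = $910.

$910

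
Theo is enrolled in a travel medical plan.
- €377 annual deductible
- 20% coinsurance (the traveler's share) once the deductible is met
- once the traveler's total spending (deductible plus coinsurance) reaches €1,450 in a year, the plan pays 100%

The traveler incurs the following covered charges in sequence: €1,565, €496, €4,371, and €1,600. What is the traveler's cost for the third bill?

Bill 1, €1,565: deductible takes €377, €1,188 remains; traveler's 20% is €237.60. Traveler owes €614.60 (running OOP €614.60).
Bill 2, €496: deductible met; 20% of €496 = €99.20. Cost to traveler: €99.20. OOP to date €713.80.
Bill 3, €4,371: deductible already satisfied, so traveler's share is 20% × €4,371 = €874.20. Adding that to €713.80 gives €1,588, past the €1,450 cap; traveler pays only €1,450 − €713.80 = €736.20.

€736.20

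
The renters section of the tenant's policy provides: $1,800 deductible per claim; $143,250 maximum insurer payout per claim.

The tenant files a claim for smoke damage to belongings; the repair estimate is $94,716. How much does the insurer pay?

$92,916

Subtract the deductible: $94,716 − $1,800 = $92,916.
That's under the $143,250 cap, so the insurer reimburses the full $92,916.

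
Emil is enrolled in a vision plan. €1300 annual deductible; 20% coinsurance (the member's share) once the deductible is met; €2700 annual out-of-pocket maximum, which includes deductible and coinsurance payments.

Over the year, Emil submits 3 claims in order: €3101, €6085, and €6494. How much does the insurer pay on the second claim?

€5045.20

#1 (€3101): €1300 to deductible, leaving €1801; 20% of €1801 = €360.20. Member owes €1660.20 (running OOP €1660.20). Plan pays €3101 − €1660.20 = €1440.80.
#2 (€6085): deductible already satisfied, so member's share is 20% × €6085 = €1217. OOP would hit €2877.20 > €2700, so the cap limits the member to €2700 − €1660.20 = €1039.80. Insurer: €6085 − €1039.80 = €5045.20.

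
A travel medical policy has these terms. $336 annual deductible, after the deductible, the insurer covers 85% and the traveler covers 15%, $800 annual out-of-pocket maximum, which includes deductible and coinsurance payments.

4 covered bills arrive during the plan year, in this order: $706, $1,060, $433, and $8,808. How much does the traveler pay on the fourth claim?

$184.55

Claim 1 ($706): $336 to deductible, leaving $370; traveler's 15% is $55.50. Traveler pays $391.50; OOP now $391.50.
Claim 2 ($1,060): 15% coinsurance on $1,060 = $159. Traveler owes $159 (running OOP $550.50).
Claim 3 ($433): deductible met; 15% of $433 = $64.95. Cost to traveler: $64.95. OOP to date $615.45.
Claim 4 ($8,808): 15% coinsurance on $8,808 = $1,321.20. OOP would hit $1,936.65 > $800, so the cap limits the traveler to $800 − $615.45 = $184.55.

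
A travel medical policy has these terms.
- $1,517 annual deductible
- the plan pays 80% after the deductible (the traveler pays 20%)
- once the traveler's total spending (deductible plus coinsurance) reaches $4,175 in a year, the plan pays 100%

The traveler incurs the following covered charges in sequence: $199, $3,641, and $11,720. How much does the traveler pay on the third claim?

$2,193.40

Bill 1, $199: all of it applies to the deductible. Traveler owes $199 (running OOP $199).
Bill 2, $3,641: $1,318 to deductible, leaving $2,323; coinsurance $2,323 × 20% = $464.60. Traveler owes $1,782.60 (running OOP $1,981.60).
Bill 3, $11,720: deductible met; 20% of $11,720 = $2,344. Adding that to $1,981.60 gives $4,325.60, past the $4,175 cap; traveler pays only $4,175 − $1,981.60 = $2,193.40.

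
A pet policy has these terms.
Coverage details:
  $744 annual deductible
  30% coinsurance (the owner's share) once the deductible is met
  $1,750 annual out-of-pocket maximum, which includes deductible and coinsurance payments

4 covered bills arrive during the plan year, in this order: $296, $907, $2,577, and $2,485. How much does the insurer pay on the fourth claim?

Bill 1, $296: fully absorbed by the deductible. Owner owes $296 (running OOP $296). Insurer: $296 − $296 = $0.
Bill 2, $907: $448 to deductible, leaving $459; 30% of $459 = $137.70. Owner pays $585.70; OOP now $881.70. Plan pays $907 − $585.70 = $321.30.
Bill 3, $2,577: deductible met; 30% of $2,577 = $773.10. Cost to owner: $773.10. OOP to date $1,654.80. Plan pays $2,577 − $773.10 = $1,803.90.
Bill 4, $2,485: 30% coinsurance on $2,485 = $745.50. OOP would hit $2,400.30 > $1,750, so the cap limits the owner to $1,750 − $1,654.80 = $95.20. Plan pays $2,485 − $95.20 = $2,389.80.

$2,389.80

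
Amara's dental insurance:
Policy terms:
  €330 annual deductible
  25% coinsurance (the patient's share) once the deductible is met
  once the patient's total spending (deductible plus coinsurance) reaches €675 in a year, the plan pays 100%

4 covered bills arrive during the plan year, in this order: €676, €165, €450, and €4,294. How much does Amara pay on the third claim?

€112.50

#1 (€676): €330 finishes the deductible; €346 goes to coinsurance; patient's 25% is €86.50. Patient pays €416.50; OOP now €416.50.
#2 (€165): deductible met; 25% of €165 = €41.25. Patient pays €41.25; OOP now €457.75.
#3 (€450): 25% coinsurance on €450 = €112.50. Cost to patient: €112.50. OOP to date €570.25.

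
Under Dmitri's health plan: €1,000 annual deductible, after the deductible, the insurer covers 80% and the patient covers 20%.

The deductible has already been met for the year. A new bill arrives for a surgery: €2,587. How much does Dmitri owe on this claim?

The deductible is already satisfied, so the full bill goes to coinsurance.
Patient's 20% share of €2,587 is €517.40.

€517.40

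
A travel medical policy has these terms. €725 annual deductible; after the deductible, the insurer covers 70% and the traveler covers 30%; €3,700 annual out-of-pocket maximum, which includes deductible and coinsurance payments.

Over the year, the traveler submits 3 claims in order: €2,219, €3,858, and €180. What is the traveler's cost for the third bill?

€54

Claim 1 (€2,219): €725 to deductible, leaving €1,494; 30% of €1,494 = €448.20. Cost to traveler: €1,173.20. OOP to date €1,173.20.
Claim 2 (€3,858): deductible already satisfied, so traveler's share is 30% × €3,858 = €1,157.40. Traveler pays €1,157.40; OOP now €2,330.60.
Claim 3 (€180): deductible met; 30% of €180 = €54. Traveler pays €54; OOP now €2,384.60.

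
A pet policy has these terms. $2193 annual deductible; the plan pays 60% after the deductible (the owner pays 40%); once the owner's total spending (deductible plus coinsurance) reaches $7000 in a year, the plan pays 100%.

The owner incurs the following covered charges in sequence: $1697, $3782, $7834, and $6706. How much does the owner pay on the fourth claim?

Bill 1, $1697: all of it applies to the deductible. Owner pays $1697; OOP now $1697.
Bill 2, $3782: $496 to deductible, leaving $3286; coinsurance $3286 × 40% = $1314.40. Cost to owner: $1810.40. OOP to date $3507.40.
Bill 3, $7834: deductible met; 40% of $7834 = $3133.60. Cost to owner: $3133.60. OOP to date $6641.
Bill 4, $6706: 40% coinsurance on $6706 = $2682.40. Adding that to $6641 gives $9323.40, past the $7000 cap; owner pays only $7000 − $6641 = $359.

$359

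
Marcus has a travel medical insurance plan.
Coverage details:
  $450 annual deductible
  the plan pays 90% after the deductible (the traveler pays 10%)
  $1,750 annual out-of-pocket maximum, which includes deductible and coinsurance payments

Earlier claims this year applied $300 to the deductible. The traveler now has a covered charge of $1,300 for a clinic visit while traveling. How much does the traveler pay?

Deductible still to meet: $450 − $300 = $150.
That leaves $1,300 − $150 = $1,150 for coinsurance.
Traveler's 10% share of $1,150 is $115.
Traveler responsibility before any cap: $150 + $115 = $265.
Year-to-date out-of-pocket becomes $300 + $265 = $565, still under the $1,750 maximum, so no cap applies.

$265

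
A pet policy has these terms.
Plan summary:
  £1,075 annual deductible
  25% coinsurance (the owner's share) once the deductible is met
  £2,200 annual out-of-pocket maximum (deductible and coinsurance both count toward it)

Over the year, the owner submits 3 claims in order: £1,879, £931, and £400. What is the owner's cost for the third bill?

£100

Claim 1 (£1,879): £1,075 finishes the deductible; £804 goes to coinsurance; coinsurance £804 × 25% = £201. Cost to owner: £1,276. OOP to date £1,276.
Claim 2 (£931): deductible met; 25% of £931 = £232.75. Owner owes £232.75 (running OOP £1,508.75).
Claim 3 (£400): 25% coinsurance on £400 = £100. Owner pays £100; OOP now £1,608.75.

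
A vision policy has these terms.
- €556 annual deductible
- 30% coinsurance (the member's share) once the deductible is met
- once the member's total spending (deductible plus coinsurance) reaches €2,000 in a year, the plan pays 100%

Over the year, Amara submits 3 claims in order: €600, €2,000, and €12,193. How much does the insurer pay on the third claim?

€11,362.20

Bill 1, €600: deductible takes €556, €44 remains; member's 30% is €13.20. Cost to member: €569.20. OOP to date €569.20. Insurer: €600 − €569.20 = €30.80.
Bill 2, €2,000: 30% coinsurance on €2,000 = €600. Cost to member: €600. OOP to date €1,169.20. Plan pays €2,000 − €600 = €1,400.
Bill 3, €12,193: deductible met; 30% of €12,193 = €3,657.90. That would push OOP to €4,827.10, over the €2,000 cap, so member pays €2,000 − €1,169.20 = €830.80. Plan pays €12,193 − €830.80 = €11,362.20.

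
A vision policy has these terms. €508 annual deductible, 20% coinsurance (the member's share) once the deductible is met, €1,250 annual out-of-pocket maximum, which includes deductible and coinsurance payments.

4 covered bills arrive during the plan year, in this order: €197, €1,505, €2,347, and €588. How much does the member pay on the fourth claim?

€33.80

Bill 1, €197: all of it applies to the deductible. Cost to member: €197. OOP to date €197.
Bill 2, €1,505: €311 finishes the deductible; €1,194 goes to coinsurance; coinsurance €1,194 × 20% = €238.80. Member owes €549.80 (running OOP €746.80).
Bill 3, €2,347: deductible already satisfied, so member's share is 20% × €2,347 = €469.40. Member pays €469.40; OOP now €1,216.20.
Bill 4, €588: 20% coinsurance on €588 = €117.60. Adding that to €1,216.20 gives €1,333.80, past the €1,250 cap; member pays only €1,250 − €1,216.20 = €33.80.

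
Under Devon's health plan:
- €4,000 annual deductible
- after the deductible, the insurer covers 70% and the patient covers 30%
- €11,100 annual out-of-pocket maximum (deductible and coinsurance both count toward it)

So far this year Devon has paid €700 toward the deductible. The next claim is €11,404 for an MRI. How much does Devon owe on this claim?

€5,731.20

Remaining deductible: €4,000 − €700 = €3,300.
That leaves €11,404 − €3,300 = €8,104 for coinsurance.
Coinsurance: €8,104 × 30% = €2,431.20.
So the patient owes €3,300 + €2,431.20 = €5,731.20 before any cap.
Total out-of-pocket so far would be €700 + €5,731.20 = €6,431.20, below the €11,100 cap — no reduction.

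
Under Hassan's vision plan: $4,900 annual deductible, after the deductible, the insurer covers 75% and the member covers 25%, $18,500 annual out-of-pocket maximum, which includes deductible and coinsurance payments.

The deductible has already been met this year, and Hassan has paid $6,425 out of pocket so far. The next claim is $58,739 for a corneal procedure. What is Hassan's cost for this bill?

$12,075

The deductible is already satisfied, so the full bill goes to coinsurance.
Member's 25% share of $58,739 is $14,684.75.
Year-to-date out-of-pocket would reach $6,425 + $14,684.75 = $21,109.75, above the $18,500 maximum, so the member pays only $18,500 − $6,425 = $12,075.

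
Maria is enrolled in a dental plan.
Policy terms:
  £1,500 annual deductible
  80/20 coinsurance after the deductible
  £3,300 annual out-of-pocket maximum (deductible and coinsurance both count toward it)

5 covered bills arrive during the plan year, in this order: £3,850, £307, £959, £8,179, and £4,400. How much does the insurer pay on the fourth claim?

Bill 1, £3,850: deductible takes £1,500, £2,350 remains; 20% of £2,350 = £470. Cost to patient: £1,970. OOP to date £1,970. Insurer: £3,850 − £1,970 = £1,880.
Bill 2, £307: deductible met; 20% of £307 = £61.40. Cost to patient: £61.40. OOP to date £2,031.40. Insurer: £307 − £61.40 = £245.60.
Bill 3, £959: deductible already satisfied, so patient's share is 20% × £959 = £191.80. Patient owes £191.80 (running OOP £2,223.20). Plan pays £959 − £191.80 = £767.20.
Bill 4, £8,179: deductible met; 20% of £8,179 = £1,635.80. Adding that to £2,223.20 gives £3,859, past the £3,300 cap; patient pays only £3,300 − £2,223.20 = £1,076.80. Insurer: £8,179 − £1,076.80 = £7,102.20.

£7,102.20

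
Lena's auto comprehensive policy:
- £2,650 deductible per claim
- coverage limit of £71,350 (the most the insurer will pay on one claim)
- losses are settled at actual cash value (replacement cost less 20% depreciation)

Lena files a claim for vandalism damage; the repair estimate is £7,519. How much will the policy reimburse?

Depreciate 20%: the covered value is £7,519 × 0.8 = £6,015.20.
Subtract the deductible: £6,015.20 − £2,650 = £3,365.20.
£3,365.20 ≤ £71,350, so the limit doesn't bind; insurer pays £3,365.20.

£3,365.20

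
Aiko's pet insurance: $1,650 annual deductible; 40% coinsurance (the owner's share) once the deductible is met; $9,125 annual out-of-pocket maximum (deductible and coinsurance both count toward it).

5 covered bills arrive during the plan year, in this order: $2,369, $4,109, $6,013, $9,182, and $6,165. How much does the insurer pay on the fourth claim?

Claim 1 ($2,369): deductible takes $1,650, $719 remains; coinsurance $719 × 40% = $287.60. Owner pays $1,937.60; OOP now $1,937.60. Plan pays $2,369 − $1,937.60 = $431.40.
Claim 2 ($4,109): deductible already satisfied, so owner's share is 40% × $4,109 = $1,643.60. Owner owes $1,643.60 (running OOP $3,581.20). Insurer: $4,109 − $1,643.60 = $2,465.40.
Claim 3 ($6,013): deductible met; 40% of $6,013 = $2,405.20. Cost to owner: $2,405.20. OOP to date $5,986.40. Insurer: $6,013 − $2,405.20 = $3,607.80.
Claim 4 ($9,182): deductible already satisfied, so owner's share is 40% × $9,182 = $3,672.80. That would push OOP to $9,659.20, over the $9,125 cap, so owner pays $9,125 − $5,986.40 = $3,138.60. Insurer: $9,182 − $3,138.60 = $6,043.40.

$6,043.40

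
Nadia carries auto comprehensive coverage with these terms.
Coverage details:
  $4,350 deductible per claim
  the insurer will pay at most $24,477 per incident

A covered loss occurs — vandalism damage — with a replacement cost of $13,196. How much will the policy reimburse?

$8,846

After the deductible, $13,196 − $4,350 = $8,846 remains.
That's under the $24,477 cap, so the insurer reimburses the full $8,846.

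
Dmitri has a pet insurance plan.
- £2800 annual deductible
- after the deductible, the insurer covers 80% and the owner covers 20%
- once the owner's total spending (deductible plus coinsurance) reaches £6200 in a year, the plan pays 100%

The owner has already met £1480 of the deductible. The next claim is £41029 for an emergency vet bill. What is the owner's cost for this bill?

£1480 of the £2800 deductible is already met, leaving £1320.
The remaining £39709 (= £41029 − £1320) moves to coinsurance.
Coinsurance: £39709 × 20% = £7941.80.
So the owner owes £1320 + £7941.80 = £9261.80 before any cap.
Year-to-date out-of-pocket would reach £1480 + £9261.80 = £10741.80, above the £6200 maximum, so the owner pays only £6200 − £1480 = £4720.

£4720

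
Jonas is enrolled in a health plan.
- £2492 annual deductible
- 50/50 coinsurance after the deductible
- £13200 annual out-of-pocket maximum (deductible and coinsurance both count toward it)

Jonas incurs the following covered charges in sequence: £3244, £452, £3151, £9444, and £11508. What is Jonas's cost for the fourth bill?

Claim 1 (£3244): deductible takes £2492, £752 remains; coinsurance £752 × 50% = £376. Patient pays £2868; OOP now £2868.
Claim 2 (£452): deductible already satisfied, so patient's share is 50% × £452 = £226. Patient owes £226 (running OOP £3094).
Claim 3 (£3151): deductible met; 50% of £3151 = £1575.50. Patient owes £1575.50 (running OOP £4669.50).
Claim 4 (£9444): deductible met; 50% of £9444 = £4722. Patient pays £4722; OOP now £9391.50.

£4722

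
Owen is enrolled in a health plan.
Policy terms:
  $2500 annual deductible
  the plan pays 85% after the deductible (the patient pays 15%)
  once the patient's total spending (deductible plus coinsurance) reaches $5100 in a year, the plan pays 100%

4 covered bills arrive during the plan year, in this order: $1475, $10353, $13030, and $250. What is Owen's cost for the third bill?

Claim 1 ($1475): entire amount goes to the deductible. Cost to patient: $1475. OOP to date $1475.
Claim 2 ($10353): $1025 finishes the deductible; $9328 goes to coinsurance; patient's 15% is $1399.20. Patient pays $2424.20; OOP now $3899.20.
Claim 3 ($13030): 15% coinsurance on $13030 = $1954.50. OOP would hit $5853.70 > $5100, so the cap limits the patient to $5100 − $3899.20 = $1200.80.

$1200.80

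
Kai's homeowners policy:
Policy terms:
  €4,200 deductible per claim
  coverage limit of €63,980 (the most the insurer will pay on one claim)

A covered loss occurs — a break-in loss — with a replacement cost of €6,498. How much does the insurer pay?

Subtract the deductible: €6,498 − €4,200 = €2,298.
€2,298 ≤ €63,980, so the limit doesn't bind; insurer pays €2,298.

€2,298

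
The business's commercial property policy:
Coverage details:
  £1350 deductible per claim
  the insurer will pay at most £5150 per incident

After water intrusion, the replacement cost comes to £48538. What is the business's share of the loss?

£43388

Less the £1350 deductible: £48538 − £1350 = £47188.
£47188 exceeds the £5150 limit, so the insurer pays the limit: £5150.
Out of pocket: £48538 − £5150 = £43388.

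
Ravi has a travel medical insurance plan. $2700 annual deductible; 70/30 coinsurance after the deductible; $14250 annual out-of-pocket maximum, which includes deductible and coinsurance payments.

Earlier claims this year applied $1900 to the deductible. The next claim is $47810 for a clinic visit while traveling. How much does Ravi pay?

$12350

Remaining deductible: $2700 − $1900 = $800.
After the $800 deductible portion, $47810 − $800 = $47010 is subject to coinsurance.
30% of $47010 = $14103 falls to the traveler.
So the traveler owes $800 + $14103 = $14903 before any cap.
That would bring total out-of-pocket to $16803, past the $14250 cap. The traveler is capped at $14250 − $1900 = $12350 on this claim.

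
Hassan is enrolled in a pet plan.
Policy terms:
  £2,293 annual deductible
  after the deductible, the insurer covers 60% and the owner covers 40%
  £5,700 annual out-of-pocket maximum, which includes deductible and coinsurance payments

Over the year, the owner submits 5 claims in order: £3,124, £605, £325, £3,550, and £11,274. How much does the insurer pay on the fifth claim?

£9,991.40

Bill 1, £3,124: deductible takes £2,293, £831 remains; owner's 40% is £332.40. Owner pays £2,625.40; OOP now £2,625.40. Insurer: £3,124 − £2,625.40 = £498.60.
Bill 2, £605: deductible already satisfied, so owner's share is 40% × £605 = £242. Owner pays £242; OOP now £2,867.40. Insurer: £605 − £242 = £363.
Bill 3, £325: deductible already satisfied, so owner's share is 40% × £325 = £130. Owner owes £130 (running OOP £2,997.40). Plan pays £325 − £130 = £195.
Bill 4, £3,550: deductible met; 40% of £3,550 = £1,420. Owner pays £1,420; OOP now £4,417.40. Insurer: £3,550 − £1,420 = £2,130.
Bill 5, £11,274: deductible already satisfied, so owner's share is 40% × £11,274 = £4,509.60. That would push OOP to £8,927, over the £5,700 cap, so owner pays £5,700 − £4,417.40 = £1,282.60. Plan pays £11,274 − £1,282.60 = £9,991.40.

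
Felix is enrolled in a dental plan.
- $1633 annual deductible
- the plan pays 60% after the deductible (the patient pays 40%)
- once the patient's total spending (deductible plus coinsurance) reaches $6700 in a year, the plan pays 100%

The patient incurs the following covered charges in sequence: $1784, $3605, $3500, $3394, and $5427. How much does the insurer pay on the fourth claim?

Claim 1 — $1784: deductible takes $1633, $151 remains; patient's 40% is $60.40. Patient owes $1693.40 (running OOP $1693.40). Insurer: $1784 − $1693.40 = $90.60.
Claim 2 — $3605: deductible already satisfied, so patient's share is 40% × $3605 = $1442. Patient owes $1442 (running OOP $3135.40). Plan pays $3605 − $1442 = $2163.
Claim 3 — $3500: deductible already satisfied, so patient's share is 40% × $3500 = $1400. Cost to patient: $1400. OOP to date $4535.40. Insurer: $3500 − $1400 = $2100.
Claim 4 — $3394: deductible already satisfied, so patient's share is 40% × $3394 = $1357.60. Patient pays $1357.60; OOP now $5893. Plan pays $3394 − $1357.60 = $2036.40.

$2036.40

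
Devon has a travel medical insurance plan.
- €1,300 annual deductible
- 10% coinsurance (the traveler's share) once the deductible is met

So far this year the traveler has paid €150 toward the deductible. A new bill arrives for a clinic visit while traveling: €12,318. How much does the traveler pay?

€2,266.80

Remaining deductible: €1,300 − €150 = €1,150.
That leaves €12,318 − €1,150 = €11,168 for coinsurance.
Traveler's 10% share of €11,168 is €1,116.80.
That puts the traveler's cost at €1,150 + €1,116.80 = €2,266.80.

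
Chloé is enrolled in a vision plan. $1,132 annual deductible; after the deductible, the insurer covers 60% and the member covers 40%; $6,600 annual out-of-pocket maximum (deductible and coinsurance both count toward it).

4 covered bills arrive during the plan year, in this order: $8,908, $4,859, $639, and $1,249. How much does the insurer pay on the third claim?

Bill 1, $8,908: deductible takes $1,132, $7,776 remains; coinsurance $7,776 × 40% = $3,110.40. Member owes $4,242.40 (running OOP $4,242.40). Insurer: $8,908 − $4,242.40 = $4,665.60.
Bill 2, $4,859: deductible met; 40% of $4,859 = $1,943.60. Cost to member: $1,943.60. OOP to date $6,186. Plan pays $4,859 − $1,943.60 = $2,915.40.
Bill 3, $639: deductible met; 40% of $639 = $255.60. Member pays $255.60; OOP now $6,441.60. Insurer: $639 − $255.60 = $383.40.

$383.40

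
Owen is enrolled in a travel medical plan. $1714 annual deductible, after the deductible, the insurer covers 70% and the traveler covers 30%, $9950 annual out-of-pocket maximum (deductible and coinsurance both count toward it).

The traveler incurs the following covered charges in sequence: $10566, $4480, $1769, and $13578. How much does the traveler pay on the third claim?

$530.70

Claim 1 — $10566: $1714 to deductible, leaving $8852; 30% of $8852 = $2655.60. Traveler pays $4369.60; OOP now $4369.60.
Claim 2 — $4480: deductible already satisfied, so traveler's share is 30% × $4480 = $1344. Traveler pays $1344; OOP now $5713.60.
Claim 3 — $1769: deductible already satisfied, so traveler's share is 30% × $1769 = $530.70. Cost to traveler: $530.70. OOP to date $6244.30.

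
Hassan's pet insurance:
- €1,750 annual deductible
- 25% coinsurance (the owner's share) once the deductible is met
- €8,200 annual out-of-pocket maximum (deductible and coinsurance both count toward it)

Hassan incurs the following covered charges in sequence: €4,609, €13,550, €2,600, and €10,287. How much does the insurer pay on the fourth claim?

#1 (€4,609): €1,750 to deductible, leaving €2,859; 25% of €2,859 = €714.75. Owner pays €2,464.75; OOP now €2,464.75. Insurer: €4,609 − €2,464.75 = €2,144.25.
#2 (€13,550): deductible met; 25% of €13,550 = €3,387.50. Cost to owner: €3,387.50. OOP to date €5,852.25. Insurer: €13,550 − €3,387.50 = €10,162.50.
#3 (€2,600): 25% coinsurance on €2,600 = €650. Owner owes €650 (running OOP €6,502.25). Insurer: €2,600 − €650 = €1,950.
#4 (€10,287): 25% coinsurance on €10,287 = €2,571.75. That would push OOP to €9,074, over the €8,200 cap, so owner pays €8,200 − €6,502.25 = €1,697.75. Plan pays €10,287 − €1,697.75 = €8,589.25.

€8,589.25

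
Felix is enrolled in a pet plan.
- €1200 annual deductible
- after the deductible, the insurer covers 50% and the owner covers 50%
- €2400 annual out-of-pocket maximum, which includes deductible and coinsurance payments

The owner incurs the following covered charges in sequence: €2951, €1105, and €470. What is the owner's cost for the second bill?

Claim 1 (€2951): €1200 finishes the deductible; €1751 goes to coinsurance; 50% of €1751 = €875.50. Owner owes €2075.50 (running OOP €2075.50).
Claim 2 (€1105): 50% coinsurance on €1105 = €552.50. OOP would hit €2628 > €2400, so the cap limits the owner to €2400 − €2075.50 = €324.50.

€324.50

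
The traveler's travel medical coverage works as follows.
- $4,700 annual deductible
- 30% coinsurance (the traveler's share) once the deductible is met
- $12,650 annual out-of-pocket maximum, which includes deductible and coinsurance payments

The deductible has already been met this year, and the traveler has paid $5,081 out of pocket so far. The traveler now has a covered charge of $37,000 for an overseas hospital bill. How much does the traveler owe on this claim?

With the deductible met, the entire $37,000 is subject to coinsurance.
30% of $37,000 = $11,100 falls to the traveler.
Year-to-date out-of-pocket would reach $5,081 + $11,100 = $16,181, above the $12,650 maximum, so the traveler pays only $12,650 − $5,081 = $7,569.

$7,569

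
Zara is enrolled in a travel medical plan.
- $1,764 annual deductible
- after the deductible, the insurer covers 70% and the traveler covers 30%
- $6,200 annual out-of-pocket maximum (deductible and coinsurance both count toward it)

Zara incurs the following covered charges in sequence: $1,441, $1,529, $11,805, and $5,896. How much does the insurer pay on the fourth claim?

$5,363.30

Bill 1, $1,441: all of it applies to the deductible. Cost to traveler: $1,441. OOP to date $1,441. Plan pays $1,441 − $1,441 = $0.
Bill 2, $1,529: $323 finishes the deductible; $1,206 goes to coinsurance; traveler's 30% is $361.80. Traveler owes $684.80 (running OOP $2,125.80). Plan pays $1,529 − $684.80 = $844.20.
Bill 3, $11,805: deductible already satisfied, so traveler's share is 30% × $11,805 = $3,541.50. Traveler owes $3,541.50 (running OOP $5,667.30). Plan pays $11,805 − $3,541.50 = $8,263.50.
Bill 4, $5,896: deductible already satisfied, so traveler's share is 30% × $5,896 = $1,768.80. Adding that to $5,667.30 gives $7,436.10, past the $6,200 cap; traveler pays only $6,200 − $5,667.30 = $532.70. Insurer: $5,896 − $532.70 = $5,363.30.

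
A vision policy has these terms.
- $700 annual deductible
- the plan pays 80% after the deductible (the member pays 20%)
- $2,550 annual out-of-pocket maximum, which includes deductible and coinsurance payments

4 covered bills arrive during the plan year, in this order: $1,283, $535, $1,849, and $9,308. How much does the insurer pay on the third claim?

$1,479.20

Bill 1, $1,283: deductible takes $700, $583 remains; coinsurance $583 × 20% = $116.60. Member owes $816.60 (running OOP $816.60). Plan pays $1,283 − $816.60 = $466.40.
Bill 2, $535: deductible met; 20% of $535 = $107. Cost to member: $107. OOP to date $923.60. Plan pays $535 − $107 = $428.
Bill 3, $1,849: 20% coinsurance on $1,849 = $369.80. Cost to member: $369.80. OOP to date $1,293.40. Plan pays $1,849 − $369.80 = $1,479.20.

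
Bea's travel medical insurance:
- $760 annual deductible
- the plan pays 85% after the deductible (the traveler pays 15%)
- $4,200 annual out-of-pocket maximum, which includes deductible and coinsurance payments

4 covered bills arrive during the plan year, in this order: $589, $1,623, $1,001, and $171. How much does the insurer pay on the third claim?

$850.85

Bill 1, $589: all of it applies to the deductible. Cost to traveler: $589. OOP to date $589. Insurer: $589 − $589 = $0.
Bill 2, $1,623: $171 to deductible, leaving $1,452; traveler's 15% is $217.80. Traveler owes $388.80 (running OOP $977.80). Insurer: $1,623 − $388.80 = $1,234.20.
Bill 3, $1,001: 15% coinsurance on $1,001 = $150.15. Traveler owes $150.15 (running OOP $1,127.95). Insurer: $1,001 − $150.15 = $850.85.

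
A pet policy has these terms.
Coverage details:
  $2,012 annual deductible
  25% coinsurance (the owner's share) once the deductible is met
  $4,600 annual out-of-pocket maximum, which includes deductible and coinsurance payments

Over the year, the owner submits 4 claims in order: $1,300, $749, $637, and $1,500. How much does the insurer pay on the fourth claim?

Claim 1 ($1,300): all of it applies to the deductible. Owner owes $1,300 (running OOP $1,300). Insurer: $1,300 − $1,300 = $0.
Claim 2 ($749): deductible takes $712, $37 remains; 25% of $37 = $9.25. Owner pays $721.25; OOP now $2,021.25. Insurer: $749 − $721.25 = $27.75.
Claim 3 ($637): deductible already satisfied, so owner's share is 25% × $637 = $159.25. Owner owes $159.25 (running OOP $2,180.50). Insurer: $637 − $159.25 = $477.75.
Claim 4 ($1,500): 25% coinsurance on $1,500 = $375. Cost to owner: $375. OOP to date $2,555.50. Insurer: $1,500 − $375 = $1,125.

$1,125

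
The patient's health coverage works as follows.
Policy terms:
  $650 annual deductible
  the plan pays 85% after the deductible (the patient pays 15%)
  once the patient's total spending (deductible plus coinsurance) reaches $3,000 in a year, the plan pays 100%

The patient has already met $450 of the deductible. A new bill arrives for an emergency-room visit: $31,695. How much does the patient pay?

Remaining deductible: $650 − $450 = $200.
That leaves $31,695 − $200 = $31,495 for coinsurance.
Patient's 15% share of $31,495 is $4,724.25.
So the patient owes $200 + $4,724.25 = $4,924.25 before any cap.
Adding $4,924.25 to the $450 already spent would give $5,374.25, which exceeds the $3,000 cap; the patient pays just $3,000 − $450 = $2,550.

$2,550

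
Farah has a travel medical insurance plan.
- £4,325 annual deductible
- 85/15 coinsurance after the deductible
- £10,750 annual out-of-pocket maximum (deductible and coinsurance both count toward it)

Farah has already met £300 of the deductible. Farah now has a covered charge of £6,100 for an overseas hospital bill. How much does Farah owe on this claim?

£4,336.25

Deductible still to meet: £4,325 − £300 = £4,025.
The remaining £2,075 (= £6,100 − £4,025) moves to coinsurance.
Coinsurance: £2,075 × 15% = £311.25.
So the traveler owes £4,025 + £311.25 = £4,336.25 before any cap.
Year-to-date out-of-pocket becomes £300 + £4,336.25 = £4,636.25, still under the £10,750 maximum, so no cap applies.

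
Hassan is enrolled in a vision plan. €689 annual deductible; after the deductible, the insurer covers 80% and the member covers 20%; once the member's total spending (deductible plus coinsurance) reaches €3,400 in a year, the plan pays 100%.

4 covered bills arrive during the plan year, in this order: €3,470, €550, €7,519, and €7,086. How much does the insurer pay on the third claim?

€6,015.20

Bill 1, €3,470: deductible takes €689, €2,781 remains; 20% of €2,781 = €556.20. Cost to member: €1,245.20. OOP to date €1,245.20. Insurer: €3,470 − €1,245.20 = €2,224.80.
Bill 2, €550: deductible met; 20% of €550 = €110. Member owes €110 (running OOP €1,355.20). Insurer: €550 − €110 = €440.
Bill 3, €7,519: deductible met; 20% of €7,519 = €1,503.80. Member owes €1,503.80 (running OOP €2,859). Plan pays €7,519 − €1,503.80 = €6,015.20.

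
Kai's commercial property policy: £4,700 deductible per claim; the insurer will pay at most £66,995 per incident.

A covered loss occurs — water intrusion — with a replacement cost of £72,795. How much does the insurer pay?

£66,995

Less the £4,700 deductible: £72,795 − £4,700 = £68,095.
£68,095 exceeds the £66,995 limit, so the insurer pays the limit: £66,995.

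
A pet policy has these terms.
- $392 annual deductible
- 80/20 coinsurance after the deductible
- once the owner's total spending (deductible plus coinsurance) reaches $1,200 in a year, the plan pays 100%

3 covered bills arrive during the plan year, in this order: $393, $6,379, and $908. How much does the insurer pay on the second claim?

#1 ($393): deductible takes $392, $1 remains; coinsurance $1 × 20% = $0.20. Cost to owner: $392.20. OOP to date $392.20. Plan pays $393 − $392.20 = $0.80.
#2 ($6,379): deductible met; 20% of $6,379 = $1,275.80. OOP would hit $1,668 > $1,200, so the cap limits the owner to $1,200 − $392.20 = $807.80. Insurer: $6,379 − $807.80 = $5,571.20.

$5,571.20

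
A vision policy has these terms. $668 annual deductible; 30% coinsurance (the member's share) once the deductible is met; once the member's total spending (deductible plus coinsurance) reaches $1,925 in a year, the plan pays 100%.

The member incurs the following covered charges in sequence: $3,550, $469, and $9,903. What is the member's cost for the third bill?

$251.70

#1 ($3,550): $668 finishes the deductible; $2,882 goes to coinsurance; coinsurance $2,882 × 30% = $864.60. Member owes $1,532.60 (running OOP $1,532.60).
#2 ($469): 30% coinsurance on $469 = $140.70. Member pays $140.70; OOP now $1,673.30.
#3 ($9,903): deductible met; 30% of $9,903 = $2,970.90. That would push OOP to $4,644.20, over the $1,925 cap, so member pays $1,925 − $1,673.30 = $251.70.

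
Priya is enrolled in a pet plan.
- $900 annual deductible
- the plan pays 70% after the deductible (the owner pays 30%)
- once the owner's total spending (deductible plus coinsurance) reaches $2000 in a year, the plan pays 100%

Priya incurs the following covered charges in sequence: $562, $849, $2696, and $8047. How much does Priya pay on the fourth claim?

#1 ($562): all of it applies to the deductible. Owner pays $562; OOP now $562.
#2 ($849): $338 finishes the deductible; $511 goes to coinsurance; coinsurance $511 × 30% = $153.30. Owner owes $491.30 (running OOP $1053.30).
#3 ($2696): 30% coinsurance on $2696 = $808.80. Cost to owner: $808.80. OOP to date $1862.10.
#4 ($8047): 30% coinsurance on $8047 = $2414.10. That would push OOP to $4276.20, over the $2000 cap, so owner pays $2000 − $1862.10 = $137.90.

$137.90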